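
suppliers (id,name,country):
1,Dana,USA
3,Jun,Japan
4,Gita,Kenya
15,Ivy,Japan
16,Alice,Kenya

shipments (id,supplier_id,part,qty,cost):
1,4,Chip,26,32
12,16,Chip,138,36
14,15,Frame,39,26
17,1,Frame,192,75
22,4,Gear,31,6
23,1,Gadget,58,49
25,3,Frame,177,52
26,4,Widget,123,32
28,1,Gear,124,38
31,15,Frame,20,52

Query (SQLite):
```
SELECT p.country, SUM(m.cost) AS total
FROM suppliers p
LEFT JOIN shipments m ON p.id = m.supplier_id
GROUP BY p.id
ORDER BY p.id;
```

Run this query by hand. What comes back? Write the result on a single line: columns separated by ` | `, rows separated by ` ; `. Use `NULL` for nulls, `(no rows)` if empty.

LEFT JOIN keeps every suppliers row; unmatched ones get NULL for shipments columns.
Group by suppliers.id and compute SUM(m.cost). SUM over an all-NULL group is NULL.
  1: ids {17, 23, 28} → SUM(m.cost)=162
  3: ids {25} → SUM(m.cost)=52
  4: ids {1, 22, 26} → SUM(m.cost)=70
  15: ids {14, 31} → SUM(m.cost)=78
  16: ids {12} → SUM(m.cost)=36

USA | 162 ; Japan | 52 ; Kenya | 70 ; Japan | 78 ; Kenya | 36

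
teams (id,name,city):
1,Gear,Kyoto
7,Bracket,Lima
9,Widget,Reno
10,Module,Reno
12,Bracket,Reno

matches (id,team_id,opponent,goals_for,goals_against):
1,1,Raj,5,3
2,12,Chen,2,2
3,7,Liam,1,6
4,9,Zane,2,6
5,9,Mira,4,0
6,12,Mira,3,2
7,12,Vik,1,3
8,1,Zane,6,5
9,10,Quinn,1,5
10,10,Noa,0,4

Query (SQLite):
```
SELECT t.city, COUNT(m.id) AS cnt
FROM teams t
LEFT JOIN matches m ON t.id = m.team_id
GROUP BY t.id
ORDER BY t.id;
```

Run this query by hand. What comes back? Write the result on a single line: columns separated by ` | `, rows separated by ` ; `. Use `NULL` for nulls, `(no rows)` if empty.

Kyoto | 2 ; Lima | 1 ; Reno | 2 ; Reno | 2 ; Reno | 3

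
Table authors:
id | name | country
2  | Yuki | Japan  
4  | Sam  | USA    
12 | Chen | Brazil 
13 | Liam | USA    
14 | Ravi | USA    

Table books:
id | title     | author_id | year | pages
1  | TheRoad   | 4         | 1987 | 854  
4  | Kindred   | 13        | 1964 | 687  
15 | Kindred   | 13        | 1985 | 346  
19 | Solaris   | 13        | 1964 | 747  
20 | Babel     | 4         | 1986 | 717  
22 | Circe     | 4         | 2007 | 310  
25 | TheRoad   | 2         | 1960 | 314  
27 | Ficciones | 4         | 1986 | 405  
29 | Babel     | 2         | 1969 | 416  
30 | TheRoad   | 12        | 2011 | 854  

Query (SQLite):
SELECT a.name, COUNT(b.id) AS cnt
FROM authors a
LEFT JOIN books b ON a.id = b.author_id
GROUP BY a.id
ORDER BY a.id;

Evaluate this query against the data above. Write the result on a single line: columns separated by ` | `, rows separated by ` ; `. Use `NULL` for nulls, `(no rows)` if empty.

Yuki | 2 ; Sam | 4 ; Chen | 1 ; Liam | 3 ; Ravi | 0

LEFT JOIN keeps every authors row; unmatched ones get NULL for books columns.
Group by authors.id and compute COUNT(b.id). COUNT(col) of an all-NULL group is 0.
  2: ids {25, 29} → COUNT(b.id)=2
  4: ids {1, 20, 22, 27} → COUNT(b.id)=4
  12: ids {30} → COUNT(b.id)=1
  13: ids {4, 15, 19} → COUNT(b.id)=3
  14: ids {—} → COUNT(b.id)=0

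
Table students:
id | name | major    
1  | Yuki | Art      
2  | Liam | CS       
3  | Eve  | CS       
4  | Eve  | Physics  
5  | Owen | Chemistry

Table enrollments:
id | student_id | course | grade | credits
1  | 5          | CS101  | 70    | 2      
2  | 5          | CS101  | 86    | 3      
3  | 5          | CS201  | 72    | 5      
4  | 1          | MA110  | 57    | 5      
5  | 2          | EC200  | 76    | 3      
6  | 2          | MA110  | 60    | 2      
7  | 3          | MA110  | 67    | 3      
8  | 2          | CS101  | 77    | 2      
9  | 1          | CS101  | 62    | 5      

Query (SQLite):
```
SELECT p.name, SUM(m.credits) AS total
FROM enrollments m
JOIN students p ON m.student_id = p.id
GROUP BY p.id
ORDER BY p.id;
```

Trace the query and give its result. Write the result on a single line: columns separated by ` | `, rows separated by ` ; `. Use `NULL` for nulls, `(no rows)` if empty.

Join each enrollments row to its students via student_id.
Group joined rows by students.id; compute SUM(m.credits) per group.
  1: ids {4, 9} → SUM(m.credits)=10
  2: ids {5, 6, 8} → SUM(m.credits)=7
  3: ids {7} → SUM(m.credits)=3
  5: ids {1, 2, 3} → SUM(m.credits)=10

Yuki | 10 ; Liam | 7 ; Eve | 3 ; Owen | 10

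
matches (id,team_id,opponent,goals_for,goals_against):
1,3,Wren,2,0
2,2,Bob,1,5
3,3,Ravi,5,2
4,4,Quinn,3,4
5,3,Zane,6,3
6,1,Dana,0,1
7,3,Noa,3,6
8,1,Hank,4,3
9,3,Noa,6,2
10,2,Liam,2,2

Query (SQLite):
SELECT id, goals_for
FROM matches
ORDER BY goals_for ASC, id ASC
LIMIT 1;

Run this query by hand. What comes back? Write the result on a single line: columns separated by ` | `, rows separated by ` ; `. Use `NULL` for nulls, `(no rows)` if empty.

6 | 0

Sort by goals_for asc, tiebreak id asc: (0, id=6), (1, id=2), (2, id=1), (2, id=10) …. Take first 1.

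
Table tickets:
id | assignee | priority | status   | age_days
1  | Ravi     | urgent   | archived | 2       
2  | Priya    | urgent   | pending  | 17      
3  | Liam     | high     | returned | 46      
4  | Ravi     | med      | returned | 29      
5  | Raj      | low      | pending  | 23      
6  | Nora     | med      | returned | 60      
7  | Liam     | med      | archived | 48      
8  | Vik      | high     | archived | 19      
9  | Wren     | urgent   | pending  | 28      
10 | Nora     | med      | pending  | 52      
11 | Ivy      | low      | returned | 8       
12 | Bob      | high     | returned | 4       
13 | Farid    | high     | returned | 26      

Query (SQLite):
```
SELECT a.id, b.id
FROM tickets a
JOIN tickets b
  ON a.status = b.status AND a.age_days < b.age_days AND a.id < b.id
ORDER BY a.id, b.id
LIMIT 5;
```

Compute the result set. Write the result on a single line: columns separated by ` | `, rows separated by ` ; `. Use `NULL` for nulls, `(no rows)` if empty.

1 | 7 ; 1 | 8 ; 2 | 5 ; 2 | 9 ; 2 | 10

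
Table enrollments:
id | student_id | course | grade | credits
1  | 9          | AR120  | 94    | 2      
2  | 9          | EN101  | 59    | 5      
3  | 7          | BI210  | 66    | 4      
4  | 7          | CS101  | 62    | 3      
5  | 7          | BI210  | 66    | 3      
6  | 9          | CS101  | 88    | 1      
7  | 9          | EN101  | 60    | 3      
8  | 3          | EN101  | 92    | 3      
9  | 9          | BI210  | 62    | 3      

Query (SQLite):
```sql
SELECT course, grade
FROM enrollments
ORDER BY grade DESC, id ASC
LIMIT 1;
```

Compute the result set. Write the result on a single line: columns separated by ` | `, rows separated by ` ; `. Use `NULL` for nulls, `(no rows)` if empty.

Sort by grade desc, tiebreak id asc: (94, id=1), (92, id=8), (88, id=6), (66, id=3) …. Take first 1.

AR120 | 94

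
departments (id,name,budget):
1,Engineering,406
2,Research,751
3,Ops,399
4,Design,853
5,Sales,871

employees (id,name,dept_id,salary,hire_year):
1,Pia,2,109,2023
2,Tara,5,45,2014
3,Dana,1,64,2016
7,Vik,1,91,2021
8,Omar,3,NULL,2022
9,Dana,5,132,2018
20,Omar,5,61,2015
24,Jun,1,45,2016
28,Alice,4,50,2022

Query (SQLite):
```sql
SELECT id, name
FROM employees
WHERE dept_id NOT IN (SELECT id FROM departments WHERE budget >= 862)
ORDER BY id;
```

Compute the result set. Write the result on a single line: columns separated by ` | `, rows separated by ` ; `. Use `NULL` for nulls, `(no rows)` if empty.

Inner query: departments.id where budget >= 862.
Outer: keep employees rows whose dept_id is not in that set.
Inner query → {5}

1 | Pia ; 3 | Dana ; 7 | Vik ; 8 | Omar ; 24 | Jun ; 28 | Alice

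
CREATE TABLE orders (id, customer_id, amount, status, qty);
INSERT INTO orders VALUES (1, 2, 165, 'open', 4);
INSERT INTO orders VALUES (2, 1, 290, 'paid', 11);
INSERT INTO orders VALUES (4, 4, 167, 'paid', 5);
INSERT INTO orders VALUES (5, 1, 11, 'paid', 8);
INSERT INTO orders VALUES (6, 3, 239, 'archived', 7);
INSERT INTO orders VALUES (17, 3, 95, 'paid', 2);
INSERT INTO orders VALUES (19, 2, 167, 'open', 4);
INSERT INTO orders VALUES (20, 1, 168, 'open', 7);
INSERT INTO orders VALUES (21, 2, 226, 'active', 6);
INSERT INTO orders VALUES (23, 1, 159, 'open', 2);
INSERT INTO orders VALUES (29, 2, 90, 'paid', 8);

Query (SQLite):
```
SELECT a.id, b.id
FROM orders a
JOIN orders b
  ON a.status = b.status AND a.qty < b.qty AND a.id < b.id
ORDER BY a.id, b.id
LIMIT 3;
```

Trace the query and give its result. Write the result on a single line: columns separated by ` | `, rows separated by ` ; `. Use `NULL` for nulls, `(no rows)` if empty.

1 | 20 ; 4 | 5 ; 4 | 29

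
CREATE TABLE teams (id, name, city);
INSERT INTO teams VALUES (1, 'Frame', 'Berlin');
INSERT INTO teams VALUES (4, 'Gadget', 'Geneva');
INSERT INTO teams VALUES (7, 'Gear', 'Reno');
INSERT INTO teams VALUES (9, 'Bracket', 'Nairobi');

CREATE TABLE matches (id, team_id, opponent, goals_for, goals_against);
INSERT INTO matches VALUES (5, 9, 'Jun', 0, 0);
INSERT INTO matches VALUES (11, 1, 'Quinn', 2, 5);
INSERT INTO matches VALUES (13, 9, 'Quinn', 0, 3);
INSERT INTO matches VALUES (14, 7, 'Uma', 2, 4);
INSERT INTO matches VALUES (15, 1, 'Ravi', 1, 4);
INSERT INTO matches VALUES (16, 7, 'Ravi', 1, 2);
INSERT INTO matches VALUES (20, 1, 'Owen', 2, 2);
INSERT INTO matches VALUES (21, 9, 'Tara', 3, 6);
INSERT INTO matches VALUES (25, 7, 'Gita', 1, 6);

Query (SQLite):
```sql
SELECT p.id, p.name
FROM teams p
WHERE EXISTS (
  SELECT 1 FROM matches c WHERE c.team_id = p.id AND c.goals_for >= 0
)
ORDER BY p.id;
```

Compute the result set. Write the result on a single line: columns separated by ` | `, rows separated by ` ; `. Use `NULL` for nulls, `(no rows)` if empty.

1 | Frame ; 7 | Gear ; 9 | Bracket

For each teams row, check whether any matches with matching team_id has goals_for >= 0.
Keep rows where that is true.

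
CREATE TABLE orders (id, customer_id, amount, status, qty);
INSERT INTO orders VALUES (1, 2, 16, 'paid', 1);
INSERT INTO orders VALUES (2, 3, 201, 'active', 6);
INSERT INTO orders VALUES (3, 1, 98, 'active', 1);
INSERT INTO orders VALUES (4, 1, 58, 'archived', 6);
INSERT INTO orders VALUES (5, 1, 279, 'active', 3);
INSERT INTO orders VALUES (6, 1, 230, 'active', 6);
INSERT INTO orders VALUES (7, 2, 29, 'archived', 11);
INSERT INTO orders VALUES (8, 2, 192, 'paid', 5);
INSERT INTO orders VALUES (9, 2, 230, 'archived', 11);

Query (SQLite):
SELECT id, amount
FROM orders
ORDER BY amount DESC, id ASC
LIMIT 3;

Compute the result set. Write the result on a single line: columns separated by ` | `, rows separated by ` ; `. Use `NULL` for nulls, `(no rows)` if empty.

Sort by amount desc, tiebreak id asc: (279, id=5), (230, id=6), (230, id=9), (201, id=2), (192, id=8), (98, id=3) …. Take first 3.

5 | 279 ; 6 | 230 ; 9 | 230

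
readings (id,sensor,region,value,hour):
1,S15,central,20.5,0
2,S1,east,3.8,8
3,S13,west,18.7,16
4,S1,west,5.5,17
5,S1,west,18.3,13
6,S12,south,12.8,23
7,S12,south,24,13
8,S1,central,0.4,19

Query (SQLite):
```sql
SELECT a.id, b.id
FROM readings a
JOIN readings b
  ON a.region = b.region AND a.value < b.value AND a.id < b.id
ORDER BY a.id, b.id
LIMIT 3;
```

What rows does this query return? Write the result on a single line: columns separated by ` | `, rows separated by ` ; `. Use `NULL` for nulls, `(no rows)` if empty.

4 | 5 ; 6 | 7

Pairs (a,b) with same region, a.value < b.value, a.id < b.id.
region groups: central:{1,8} east:{2} south:{6,7} west:{3,4,5}
Ordered by (a.id, b.id); first 3.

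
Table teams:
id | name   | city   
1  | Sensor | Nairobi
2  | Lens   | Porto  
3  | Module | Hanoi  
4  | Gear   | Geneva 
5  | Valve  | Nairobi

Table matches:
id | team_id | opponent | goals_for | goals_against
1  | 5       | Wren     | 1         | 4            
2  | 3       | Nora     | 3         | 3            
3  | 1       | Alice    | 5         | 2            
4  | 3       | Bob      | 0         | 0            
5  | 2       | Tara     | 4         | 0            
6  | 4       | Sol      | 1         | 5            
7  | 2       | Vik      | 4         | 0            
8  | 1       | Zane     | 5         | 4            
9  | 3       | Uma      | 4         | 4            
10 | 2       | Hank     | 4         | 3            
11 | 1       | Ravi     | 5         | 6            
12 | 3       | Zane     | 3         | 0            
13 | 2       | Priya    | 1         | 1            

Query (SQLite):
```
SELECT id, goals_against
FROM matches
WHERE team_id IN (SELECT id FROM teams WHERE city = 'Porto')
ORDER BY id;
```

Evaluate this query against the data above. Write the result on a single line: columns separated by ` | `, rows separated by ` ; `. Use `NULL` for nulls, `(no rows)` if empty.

5 | 0 ; 7 | 0 ; 10 | 3 ; 13 | 1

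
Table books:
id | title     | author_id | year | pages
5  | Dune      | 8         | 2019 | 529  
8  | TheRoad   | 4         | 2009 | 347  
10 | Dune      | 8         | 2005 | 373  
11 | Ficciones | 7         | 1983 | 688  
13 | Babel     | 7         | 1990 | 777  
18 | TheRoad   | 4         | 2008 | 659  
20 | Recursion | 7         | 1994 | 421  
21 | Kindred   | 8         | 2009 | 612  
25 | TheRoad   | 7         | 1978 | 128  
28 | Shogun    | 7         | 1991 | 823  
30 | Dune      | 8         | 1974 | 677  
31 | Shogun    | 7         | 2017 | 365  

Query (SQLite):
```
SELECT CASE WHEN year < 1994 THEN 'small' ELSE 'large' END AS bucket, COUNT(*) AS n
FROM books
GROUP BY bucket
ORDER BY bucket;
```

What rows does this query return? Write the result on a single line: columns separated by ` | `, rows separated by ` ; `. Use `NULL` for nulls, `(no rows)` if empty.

Bucket rows by year < 1994 → 'small' else 'large'; count each bucket.

large | 7 ; small | 5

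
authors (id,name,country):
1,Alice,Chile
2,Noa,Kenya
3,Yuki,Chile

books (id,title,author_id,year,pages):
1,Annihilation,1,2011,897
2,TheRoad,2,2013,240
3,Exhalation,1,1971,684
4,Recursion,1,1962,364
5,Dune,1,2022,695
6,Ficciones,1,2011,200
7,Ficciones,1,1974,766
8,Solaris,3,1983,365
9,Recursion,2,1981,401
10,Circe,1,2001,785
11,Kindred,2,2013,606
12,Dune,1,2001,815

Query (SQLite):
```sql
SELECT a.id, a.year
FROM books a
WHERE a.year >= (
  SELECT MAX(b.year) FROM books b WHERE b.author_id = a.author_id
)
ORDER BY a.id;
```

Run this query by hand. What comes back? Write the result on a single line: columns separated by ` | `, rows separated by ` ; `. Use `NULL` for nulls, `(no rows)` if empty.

For each books row a, compute MAX(year) over rows sharing a.author_id.
Keep row a if a.year >= that per-group MAX.
  author_id=1: MAX(year) = 2022
  author_id=2: MAX(year) = 2013
  author_id=3: MAX(year) = 1983

2 | 2013 ; 5 | 2022 ; 8 | 1983 ; 11 | 2013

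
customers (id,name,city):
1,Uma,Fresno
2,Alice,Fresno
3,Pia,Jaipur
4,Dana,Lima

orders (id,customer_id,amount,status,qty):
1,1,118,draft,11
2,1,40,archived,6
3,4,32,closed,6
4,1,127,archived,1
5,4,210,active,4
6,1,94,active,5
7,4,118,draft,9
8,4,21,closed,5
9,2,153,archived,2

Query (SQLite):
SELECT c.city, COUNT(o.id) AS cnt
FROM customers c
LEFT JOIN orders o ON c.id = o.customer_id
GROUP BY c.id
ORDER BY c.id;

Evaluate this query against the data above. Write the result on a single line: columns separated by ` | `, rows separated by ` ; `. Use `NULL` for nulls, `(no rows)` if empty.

LEFT JOIN keeps every customers row; unmatched ones get NULL for orders columns.
Group by customers.id and compute COUNT(o.id). COUNT(col) of an all-NULL group is 0.
  1: ids {1, 2, 4, 6} → COUNT(o.id)=4
  2: ids {9} → COUNT(o.id)=1
  3: ids {—} → COUNT(o.id)=0
  4: ids {3, 5, 7, 8} → COUNT(o.id)=4

Fresno | 4 ; Fresno | 1 ; Jaipur | 0 ; Lima | 4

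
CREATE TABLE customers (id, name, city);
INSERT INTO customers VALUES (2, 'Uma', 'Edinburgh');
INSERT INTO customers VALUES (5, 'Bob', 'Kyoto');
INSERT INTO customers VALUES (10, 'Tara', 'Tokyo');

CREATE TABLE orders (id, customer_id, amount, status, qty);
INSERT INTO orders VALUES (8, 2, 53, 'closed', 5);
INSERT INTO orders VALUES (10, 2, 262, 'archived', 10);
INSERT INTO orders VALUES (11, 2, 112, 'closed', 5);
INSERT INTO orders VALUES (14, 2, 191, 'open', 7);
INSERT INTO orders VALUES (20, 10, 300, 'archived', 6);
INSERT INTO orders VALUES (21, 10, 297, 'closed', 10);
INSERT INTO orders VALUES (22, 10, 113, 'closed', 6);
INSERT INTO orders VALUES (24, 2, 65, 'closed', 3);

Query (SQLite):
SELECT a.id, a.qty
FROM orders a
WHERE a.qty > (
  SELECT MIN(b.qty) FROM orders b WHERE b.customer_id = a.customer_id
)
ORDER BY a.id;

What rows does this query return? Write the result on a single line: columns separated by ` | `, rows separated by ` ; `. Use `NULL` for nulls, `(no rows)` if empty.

8 | 5 ; 10 | 10 ; 11 | 5 ; 14 | 7 ; 21 | 10

For each orders row a, compute MIN(qty) over rows sharing a.customer_id.
Keep row a if a.qty > that per-group MIN.
  customer_id=2: MIN(qty) = 3
  customer_id=10: MIN(qty) = 6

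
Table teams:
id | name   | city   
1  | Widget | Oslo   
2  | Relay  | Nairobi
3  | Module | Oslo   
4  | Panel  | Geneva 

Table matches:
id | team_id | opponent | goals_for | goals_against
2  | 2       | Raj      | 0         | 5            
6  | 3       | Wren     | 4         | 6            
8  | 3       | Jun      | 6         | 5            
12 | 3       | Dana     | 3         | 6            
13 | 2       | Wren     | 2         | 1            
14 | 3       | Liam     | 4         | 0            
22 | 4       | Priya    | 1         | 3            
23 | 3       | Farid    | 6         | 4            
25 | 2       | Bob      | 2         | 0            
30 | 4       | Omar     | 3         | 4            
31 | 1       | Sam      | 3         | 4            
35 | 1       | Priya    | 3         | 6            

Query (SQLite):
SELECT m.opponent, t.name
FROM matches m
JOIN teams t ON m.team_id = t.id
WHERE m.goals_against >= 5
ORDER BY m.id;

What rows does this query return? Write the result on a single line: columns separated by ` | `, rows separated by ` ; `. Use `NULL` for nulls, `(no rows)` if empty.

Each matches row matches the teams row where team_id = teams.id.
Then keep rows with m.goals_against >= 5.

Raj | Relay ; Wren | Module ; Jun | Module ; Dana | Module ; Priya | Widget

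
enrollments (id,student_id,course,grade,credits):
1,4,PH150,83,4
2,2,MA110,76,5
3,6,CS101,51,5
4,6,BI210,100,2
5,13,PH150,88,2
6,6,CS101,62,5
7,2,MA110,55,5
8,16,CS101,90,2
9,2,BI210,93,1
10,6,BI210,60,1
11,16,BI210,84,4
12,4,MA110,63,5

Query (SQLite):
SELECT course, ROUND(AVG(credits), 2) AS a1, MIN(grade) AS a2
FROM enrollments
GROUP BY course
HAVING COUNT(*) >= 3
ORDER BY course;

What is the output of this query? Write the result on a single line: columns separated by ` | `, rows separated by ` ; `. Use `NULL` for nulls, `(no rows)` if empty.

Group enrollments by course.
Per group compute: ROUND(AVG(credits), 2), MIN(grade).
HAVING: drop groups with fewer than 3 rows.
  BI210: ids {4, 9, 10, 11} → ROUND(AVG(credits), 2)=2, MIN(grade)=60
  CS101: ids {3, 6, 8} → ROUND(AVG(credits), 2)=4, MIN(grade)=51
  MA110: ids {2, 7, 12} → ROUND(AVG(credits), 2)=5, MIN(grade)=55
  PH150: ids {1, 5} → ROUND(AVG(credits), 2)=3, MIN(grade)=83

BI210 | 2 | 60 ; CS101 | 4 | 51 ; MA110 | 5 | 55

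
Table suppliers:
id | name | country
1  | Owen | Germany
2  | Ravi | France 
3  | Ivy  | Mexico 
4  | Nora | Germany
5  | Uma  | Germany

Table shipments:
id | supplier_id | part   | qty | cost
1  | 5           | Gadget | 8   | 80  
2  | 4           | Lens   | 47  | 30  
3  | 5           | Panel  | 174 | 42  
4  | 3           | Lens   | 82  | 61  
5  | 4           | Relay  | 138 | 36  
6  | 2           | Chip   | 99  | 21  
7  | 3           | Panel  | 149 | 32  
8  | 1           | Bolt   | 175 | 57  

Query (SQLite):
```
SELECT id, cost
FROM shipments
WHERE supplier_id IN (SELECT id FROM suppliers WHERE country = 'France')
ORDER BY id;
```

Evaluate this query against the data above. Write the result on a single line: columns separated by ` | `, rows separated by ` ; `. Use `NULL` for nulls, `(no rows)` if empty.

Inner query: suppliers.id where country = 'France'.
Outer: keep shipments rows whose supplier_id is in that set.
Inner query → {2}

6 | 21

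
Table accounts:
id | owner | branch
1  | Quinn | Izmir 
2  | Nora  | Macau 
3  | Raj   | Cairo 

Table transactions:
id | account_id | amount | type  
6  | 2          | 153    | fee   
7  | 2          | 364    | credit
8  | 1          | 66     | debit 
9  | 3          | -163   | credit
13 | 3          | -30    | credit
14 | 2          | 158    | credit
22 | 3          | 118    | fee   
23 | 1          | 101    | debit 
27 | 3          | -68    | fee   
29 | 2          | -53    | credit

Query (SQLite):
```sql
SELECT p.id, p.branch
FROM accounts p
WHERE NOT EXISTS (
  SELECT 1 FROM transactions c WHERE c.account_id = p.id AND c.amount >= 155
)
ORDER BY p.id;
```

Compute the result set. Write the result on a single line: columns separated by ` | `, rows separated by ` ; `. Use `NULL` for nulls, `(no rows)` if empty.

For each accounts row, check whether any transactions with matching account_id has amount >= 155.
Keep rows where that is false.

1 | Izmir ; 3 | Cairo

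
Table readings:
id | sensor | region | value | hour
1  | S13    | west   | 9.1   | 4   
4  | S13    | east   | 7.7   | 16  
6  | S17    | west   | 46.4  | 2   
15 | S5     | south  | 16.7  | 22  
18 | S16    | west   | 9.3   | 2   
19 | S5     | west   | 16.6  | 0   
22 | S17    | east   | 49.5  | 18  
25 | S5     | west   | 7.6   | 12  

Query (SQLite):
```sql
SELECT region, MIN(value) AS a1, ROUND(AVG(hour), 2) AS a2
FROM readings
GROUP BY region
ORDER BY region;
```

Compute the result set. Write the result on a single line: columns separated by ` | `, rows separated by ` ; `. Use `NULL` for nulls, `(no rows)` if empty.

Group readings by region.
Per group compute: MIN(value), ROUND(AVG(hour), 2).
  east: ids {4, 22} → MIN(value)=7.7, ROUND(AVG(hour), 2)=17
  south: ids {15} → MIN(value)=16.7, ROUND(AVG(hour), 2)=22
  west: ids {1, 6, 18, 19, 25} → MIN(value)=7.6, ROUND(AVG(hour), 2)=4

east | 7.7 | 17 ; south | 16.7 | 22 ; west | 7.6 | 4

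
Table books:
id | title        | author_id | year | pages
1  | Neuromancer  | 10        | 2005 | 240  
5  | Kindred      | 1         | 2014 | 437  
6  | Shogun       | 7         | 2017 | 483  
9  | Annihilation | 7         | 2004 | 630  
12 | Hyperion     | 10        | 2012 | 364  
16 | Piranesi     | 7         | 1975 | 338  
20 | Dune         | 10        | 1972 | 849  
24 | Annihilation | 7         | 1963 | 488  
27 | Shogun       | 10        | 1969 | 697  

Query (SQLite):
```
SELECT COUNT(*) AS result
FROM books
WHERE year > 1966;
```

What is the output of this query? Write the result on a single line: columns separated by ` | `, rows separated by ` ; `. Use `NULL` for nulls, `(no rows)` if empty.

8

Rows where year > 1966 → year values: [2005, 2014, 2017, 2004, 2012, 1975, 1972, 1969].
COUNT(*) counts rows → 8.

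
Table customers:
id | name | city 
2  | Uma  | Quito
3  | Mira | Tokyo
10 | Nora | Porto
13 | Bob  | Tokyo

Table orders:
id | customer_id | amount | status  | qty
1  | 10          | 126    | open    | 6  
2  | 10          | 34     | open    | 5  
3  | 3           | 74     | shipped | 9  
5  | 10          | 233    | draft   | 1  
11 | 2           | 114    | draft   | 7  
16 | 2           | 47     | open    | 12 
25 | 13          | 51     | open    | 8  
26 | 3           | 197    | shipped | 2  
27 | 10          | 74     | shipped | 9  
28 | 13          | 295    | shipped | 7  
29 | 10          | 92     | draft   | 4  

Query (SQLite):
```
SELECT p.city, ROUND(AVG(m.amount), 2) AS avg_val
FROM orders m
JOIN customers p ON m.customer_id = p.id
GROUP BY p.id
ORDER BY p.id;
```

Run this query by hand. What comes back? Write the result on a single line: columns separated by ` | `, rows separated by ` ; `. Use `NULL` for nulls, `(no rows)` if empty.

Join each orders row to its customers via customer_id.
Group joined rows by customers.id; compute ROUND(AVG(m.amount), 2) per group.
  2: ids {11, 16} → ROUND(AVG(m.amount), 2)=80.5
  3: ids {3, 26} → ROUND(AVG(m.amount), 2)=135.5
  10: ids {1, 2, 5, 27, 29} → ROUND(AVG(m.amount), 2)=111.8
  13: ids {25, 28} → ROUND(AVG(m.amount), 2)=173

Quito | 80.5 ; Tokyo | 135.5 ; Porto | 111.8 ; Tokyo | 173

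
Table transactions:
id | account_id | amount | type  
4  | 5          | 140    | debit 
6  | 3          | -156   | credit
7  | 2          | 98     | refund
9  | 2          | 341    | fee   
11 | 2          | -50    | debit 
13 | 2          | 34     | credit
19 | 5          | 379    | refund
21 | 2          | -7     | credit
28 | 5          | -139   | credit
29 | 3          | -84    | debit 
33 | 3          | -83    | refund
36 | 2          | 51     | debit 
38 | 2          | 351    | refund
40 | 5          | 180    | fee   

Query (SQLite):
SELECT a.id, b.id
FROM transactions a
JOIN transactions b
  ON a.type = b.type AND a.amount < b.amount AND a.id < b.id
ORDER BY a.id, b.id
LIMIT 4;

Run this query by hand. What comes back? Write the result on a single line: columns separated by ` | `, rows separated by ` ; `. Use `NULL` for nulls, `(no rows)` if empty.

Pairs (a,b) with same type, a.amount < b.amount, a.id < b.id.
type groups: credit:{6,13,21,28} debit:{4,11,29,36} fee:{9,40} refund:{7,19,33,38}
Ordered by (a.id, b.id); first 4.

6 | 13 ; 6 | 21 ; 6 | 28 ; 7 | 19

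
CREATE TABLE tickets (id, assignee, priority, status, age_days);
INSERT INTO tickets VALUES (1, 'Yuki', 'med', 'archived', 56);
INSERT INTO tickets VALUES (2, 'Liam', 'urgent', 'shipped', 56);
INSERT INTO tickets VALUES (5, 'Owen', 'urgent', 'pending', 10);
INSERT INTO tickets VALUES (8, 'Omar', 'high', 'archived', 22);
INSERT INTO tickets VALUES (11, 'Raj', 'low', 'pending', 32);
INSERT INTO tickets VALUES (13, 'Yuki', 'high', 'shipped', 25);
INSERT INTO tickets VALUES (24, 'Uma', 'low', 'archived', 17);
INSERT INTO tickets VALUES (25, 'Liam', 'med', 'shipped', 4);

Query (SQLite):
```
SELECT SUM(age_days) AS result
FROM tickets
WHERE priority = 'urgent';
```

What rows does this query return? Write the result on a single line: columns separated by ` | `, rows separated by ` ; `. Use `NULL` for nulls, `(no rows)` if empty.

66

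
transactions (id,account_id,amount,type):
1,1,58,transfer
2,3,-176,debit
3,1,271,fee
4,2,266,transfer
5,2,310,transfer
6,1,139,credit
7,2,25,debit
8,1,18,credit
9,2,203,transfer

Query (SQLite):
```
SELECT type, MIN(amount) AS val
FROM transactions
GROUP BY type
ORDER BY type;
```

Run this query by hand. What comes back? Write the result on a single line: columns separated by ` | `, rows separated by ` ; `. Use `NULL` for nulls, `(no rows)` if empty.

credit | 18 ; debit | -176 ; fee | 271 ; transfer | 58

Partition transactions by type; compute MIN(amount) within each group.
  credit: ids {6, 8} → MIN(amount)=18
  debit: ids {2, 7} → MIN(amount)=-176
  fee: ids {3} → MIN(amount)=271
  transfer: ids {1, 4, 5, 9} → MIN(amount)=58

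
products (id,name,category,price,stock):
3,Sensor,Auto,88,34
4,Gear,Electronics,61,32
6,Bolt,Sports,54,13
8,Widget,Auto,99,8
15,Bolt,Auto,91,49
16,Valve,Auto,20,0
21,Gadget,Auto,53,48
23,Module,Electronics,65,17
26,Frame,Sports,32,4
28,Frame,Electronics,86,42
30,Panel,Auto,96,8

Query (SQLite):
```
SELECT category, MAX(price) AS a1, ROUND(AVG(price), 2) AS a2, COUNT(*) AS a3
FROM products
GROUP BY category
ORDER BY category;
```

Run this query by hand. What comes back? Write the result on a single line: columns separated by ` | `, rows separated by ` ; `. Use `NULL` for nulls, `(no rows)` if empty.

Auto | 99 | 74.5 | 6 ; Electronics | 86 | 70.67 | 3 ; Sports | 54 | 43 | 2

Group products by category.
Per group compute: MAX(price), ROUND(AVG(price), 2), COUNT(*).
  Auto: ids {3, 8, 15, 16, 21, 30} → MAX(price)=99, ROUND(AVG(price), 2)=74.5, COUNT(*)=6
  Electronics: ids {4, 23, 28} → MAX(price)=86, ROUND(AVG(price), 2)=70.67, COUNT(*)=3
  Sports: ids {6, 26} → MAX(price)=54, ROUND(AVG(price), 2)=43, COUNT(*)=2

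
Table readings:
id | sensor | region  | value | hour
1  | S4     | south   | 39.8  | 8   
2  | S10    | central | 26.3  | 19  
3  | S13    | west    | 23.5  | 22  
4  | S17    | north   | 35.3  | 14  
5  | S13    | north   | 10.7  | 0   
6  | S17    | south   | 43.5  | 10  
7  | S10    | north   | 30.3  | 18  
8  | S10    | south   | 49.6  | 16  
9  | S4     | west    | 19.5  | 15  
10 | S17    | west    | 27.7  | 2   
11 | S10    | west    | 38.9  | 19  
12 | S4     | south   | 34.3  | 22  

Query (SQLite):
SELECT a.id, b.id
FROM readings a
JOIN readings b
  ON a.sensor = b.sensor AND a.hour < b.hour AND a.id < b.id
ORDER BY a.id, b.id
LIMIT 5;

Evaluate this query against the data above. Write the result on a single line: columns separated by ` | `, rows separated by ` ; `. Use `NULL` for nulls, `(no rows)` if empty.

Pairs (a,b) with same sensor, a.hour < b.hour, a.id < b.id.
sensor groups: S10:{2,7,8,11} S13:{3,5} S17:{4,6,10} S4:{1,9,12}
Ordered by (a.id, b.id); first 5.

1 | 9 ; 1 | 12 ; 7 | 11 ; 8 | 11 ; 9 | 12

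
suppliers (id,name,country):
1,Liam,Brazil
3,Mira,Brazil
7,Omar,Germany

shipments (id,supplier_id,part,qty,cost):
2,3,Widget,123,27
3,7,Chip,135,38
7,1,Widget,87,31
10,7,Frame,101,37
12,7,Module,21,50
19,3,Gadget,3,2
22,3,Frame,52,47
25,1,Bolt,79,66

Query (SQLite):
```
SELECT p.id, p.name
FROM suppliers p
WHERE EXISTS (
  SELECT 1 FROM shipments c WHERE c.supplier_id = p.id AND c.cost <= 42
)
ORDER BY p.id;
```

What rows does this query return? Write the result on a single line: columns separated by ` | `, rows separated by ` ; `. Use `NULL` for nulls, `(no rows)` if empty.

1 | Liam ; 3 | Mira ; 7 | Omar

For each suppliers row, check whether any shipments with matching supplier_id has cost <= 42.
Keep rows where that is true.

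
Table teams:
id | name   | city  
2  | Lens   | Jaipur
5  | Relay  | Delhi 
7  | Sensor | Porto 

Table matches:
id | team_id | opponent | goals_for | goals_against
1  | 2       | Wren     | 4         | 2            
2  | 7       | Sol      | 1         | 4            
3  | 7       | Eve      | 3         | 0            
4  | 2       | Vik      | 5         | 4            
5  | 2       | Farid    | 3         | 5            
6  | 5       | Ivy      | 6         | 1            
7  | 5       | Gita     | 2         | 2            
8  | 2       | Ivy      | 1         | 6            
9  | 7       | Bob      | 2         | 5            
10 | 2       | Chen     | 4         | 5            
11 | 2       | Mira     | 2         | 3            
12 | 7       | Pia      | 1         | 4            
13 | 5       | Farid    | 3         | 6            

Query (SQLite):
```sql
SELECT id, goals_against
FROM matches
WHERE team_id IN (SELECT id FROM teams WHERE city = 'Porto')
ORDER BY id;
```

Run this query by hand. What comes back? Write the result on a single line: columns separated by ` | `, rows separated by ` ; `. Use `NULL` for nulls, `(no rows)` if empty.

Inner query: teams.id where city = 'Porto'.
Outer: keep matches rows whose team_id is in that set.
Inner query → {7}

2 | 4 ; 3 | 0 ; 9 | 5 ; 12 | 4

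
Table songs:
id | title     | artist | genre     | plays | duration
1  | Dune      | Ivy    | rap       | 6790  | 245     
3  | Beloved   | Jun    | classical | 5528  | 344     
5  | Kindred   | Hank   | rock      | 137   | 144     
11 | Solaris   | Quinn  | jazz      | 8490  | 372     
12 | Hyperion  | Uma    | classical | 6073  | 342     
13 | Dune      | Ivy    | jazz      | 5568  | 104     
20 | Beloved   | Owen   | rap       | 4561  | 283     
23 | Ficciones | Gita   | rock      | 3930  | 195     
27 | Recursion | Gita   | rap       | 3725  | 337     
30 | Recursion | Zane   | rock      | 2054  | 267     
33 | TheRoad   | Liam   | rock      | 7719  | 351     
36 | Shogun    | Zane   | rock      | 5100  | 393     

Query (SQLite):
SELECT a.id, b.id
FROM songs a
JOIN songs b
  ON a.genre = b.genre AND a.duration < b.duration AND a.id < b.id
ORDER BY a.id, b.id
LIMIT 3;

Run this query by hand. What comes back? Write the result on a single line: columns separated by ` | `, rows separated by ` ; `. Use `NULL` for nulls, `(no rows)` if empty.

Pairs (a,b) with same genre, a.duration < b.duration, a.id < b.id.
genre groups: classical:{3,12} jazz:{11,13} rap:{1,20,27} rock:{5,23,30,33,36}
Ordered by (a.id, b.id); first 3.

1 | 20 ; 1 | 27 ; 5 | 23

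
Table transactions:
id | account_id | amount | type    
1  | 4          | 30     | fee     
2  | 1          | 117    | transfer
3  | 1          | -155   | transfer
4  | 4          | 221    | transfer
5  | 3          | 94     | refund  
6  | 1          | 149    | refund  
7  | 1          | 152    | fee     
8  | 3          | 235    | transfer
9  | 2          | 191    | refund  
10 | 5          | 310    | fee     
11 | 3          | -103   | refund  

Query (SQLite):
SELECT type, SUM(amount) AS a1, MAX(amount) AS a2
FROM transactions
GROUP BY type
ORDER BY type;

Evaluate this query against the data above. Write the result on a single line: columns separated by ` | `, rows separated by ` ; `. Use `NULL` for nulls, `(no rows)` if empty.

fee | 492 | 310 ; refund | 331 | 191 ; transfer | 418 | 235

Group transactions by type.
Per group compute: SUM(amount), MAX(amount).
  fee: ids {1, 7, 10} → SUM(amount)=492, MAX(amount)=310
  refund: ids {5, 6, 9, 11} → SUM(amount)=331, MAX(amount)=191
  transfer: ids {2, 3, 4, 8} → SUM(amount)=418, MAX(amount)=235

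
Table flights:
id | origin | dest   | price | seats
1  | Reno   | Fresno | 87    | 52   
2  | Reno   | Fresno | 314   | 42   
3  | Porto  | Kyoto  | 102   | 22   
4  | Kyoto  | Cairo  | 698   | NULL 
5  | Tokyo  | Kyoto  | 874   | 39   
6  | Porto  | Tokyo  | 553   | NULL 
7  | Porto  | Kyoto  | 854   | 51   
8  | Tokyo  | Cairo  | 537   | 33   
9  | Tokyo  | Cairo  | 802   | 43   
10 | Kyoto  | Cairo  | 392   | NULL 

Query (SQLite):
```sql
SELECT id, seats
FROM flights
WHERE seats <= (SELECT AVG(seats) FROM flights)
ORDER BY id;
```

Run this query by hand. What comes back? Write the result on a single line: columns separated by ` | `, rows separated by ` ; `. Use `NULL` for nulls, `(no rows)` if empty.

3 | 22 ; 5 | 39 ; 8 | 33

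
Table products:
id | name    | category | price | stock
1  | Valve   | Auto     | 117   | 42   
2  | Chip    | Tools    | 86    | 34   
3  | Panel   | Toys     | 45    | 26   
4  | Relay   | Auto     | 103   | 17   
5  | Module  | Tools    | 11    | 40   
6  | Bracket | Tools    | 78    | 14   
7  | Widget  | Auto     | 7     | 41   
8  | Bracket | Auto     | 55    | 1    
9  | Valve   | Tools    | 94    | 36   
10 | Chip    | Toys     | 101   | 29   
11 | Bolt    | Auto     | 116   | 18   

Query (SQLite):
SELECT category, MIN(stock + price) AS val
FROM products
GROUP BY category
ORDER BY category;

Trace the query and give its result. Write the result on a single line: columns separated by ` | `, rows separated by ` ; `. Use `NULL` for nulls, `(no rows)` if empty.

For each row compute stock + price.
Group by category; take MIN of the expression per group.
  Auto: ids {1, 4, 7, 8, 11} → MIN(stock + price)=48
  Tools: ids {2, 5, 6, 9} → MIN(stock + price)=51
  Toys: ids {3, 10} → MIN(stock + price)=71

Auto | 48 ; Tools | 51 ; Toys | 71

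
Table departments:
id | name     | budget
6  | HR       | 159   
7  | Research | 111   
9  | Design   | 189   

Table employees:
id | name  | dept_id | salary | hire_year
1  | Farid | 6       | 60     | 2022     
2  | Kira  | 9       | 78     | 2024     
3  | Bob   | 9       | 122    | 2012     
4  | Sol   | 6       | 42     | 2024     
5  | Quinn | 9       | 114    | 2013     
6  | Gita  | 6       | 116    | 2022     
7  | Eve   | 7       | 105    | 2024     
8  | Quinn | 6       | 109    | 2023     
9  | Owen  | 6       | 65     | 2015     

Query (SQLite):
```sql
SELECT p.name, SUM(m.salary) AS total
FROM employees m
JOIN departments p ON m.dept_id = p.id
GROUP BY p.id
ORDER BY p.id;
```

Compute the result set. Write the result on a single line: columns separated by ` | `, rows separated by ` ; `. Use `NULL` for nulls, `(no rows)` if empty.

HR | 392 ; Research | 105 ; Design | 314

Join each employees row to its departments via dept_id.
Group joined rows by departments.id; compute SUM(m.salary) per group.
  6: ids {1, 4, 6, 8, 9} → SUM(m.salary)=392
  7: ids {7} → SUM(m.salary)=105
  9: ids {2, 3, 5} → SUM(m.salary)=314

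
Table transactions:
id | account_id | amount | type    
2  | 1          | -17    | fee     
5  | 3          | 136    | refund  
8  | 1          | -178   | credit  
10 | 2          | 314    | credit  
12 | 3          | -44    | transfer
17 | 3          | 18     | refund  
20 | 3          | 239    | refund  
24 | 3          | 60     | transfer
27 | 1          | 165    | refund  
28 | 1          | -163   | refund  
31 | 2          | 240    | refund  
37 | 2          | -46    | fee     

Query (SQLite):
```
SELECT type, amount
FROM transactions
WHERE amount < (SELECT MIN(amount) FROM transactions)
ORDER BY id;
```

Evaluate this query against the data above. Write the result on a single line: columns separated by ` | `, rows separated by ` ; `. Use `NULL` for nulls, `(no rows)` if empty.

Scalar subquery: MIN(amount) over all transactions rows = -178.
Keep rows where amount < that value.

(no rows)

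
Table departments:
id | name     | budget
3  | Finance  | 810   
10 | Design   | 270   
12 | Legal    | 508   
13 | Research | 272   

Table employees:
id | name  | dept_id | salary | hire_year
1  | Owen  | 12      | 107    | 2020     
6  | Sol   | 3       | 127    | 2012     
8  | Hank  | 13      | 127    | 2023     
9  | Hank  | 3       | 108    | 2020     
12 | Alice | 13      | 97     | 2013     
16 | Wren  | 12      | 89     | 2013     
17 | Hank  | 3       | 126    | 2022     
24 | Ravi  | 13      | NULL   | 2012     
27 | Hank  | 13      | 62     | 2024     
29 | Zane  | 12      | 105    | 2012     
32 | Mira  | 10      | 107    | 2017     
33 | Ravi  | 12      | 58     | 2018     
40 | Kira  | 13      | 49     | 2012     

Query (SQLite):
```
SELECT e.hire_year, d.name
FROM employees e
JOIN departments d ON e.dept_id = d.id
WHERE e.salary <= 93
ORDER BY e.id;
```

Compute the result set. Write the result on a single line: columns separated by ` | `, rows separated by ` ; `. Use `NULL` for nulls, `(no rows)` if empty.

Each employees row matches the departments row where dept_id = departments.id.
Then keep rows with e.salary <= 93.

2013 | Legal ; 2024 | Research ; 2018 | Legal ; 2012 | Research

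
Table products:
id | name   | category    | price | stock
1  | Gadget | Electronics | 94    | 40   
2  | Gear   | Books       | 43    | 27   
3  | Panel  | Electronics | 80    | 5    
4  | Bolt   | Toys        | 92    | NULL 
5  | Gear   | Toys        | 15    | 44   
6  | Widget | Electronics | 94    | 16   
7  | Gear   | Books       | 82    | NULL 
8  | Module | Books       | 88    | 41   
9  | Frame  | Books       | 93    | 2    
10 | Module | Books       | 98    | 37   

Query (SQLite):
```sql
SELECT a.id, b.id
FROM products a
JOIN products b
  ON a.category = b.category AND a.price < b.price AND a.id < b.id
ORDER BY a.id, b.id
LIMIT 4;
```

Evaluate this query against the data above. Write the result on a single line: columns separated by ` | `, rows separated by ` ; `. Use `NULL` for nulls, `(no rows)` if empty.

2 | 7 ; 2 | 8 ; 2 | 9 ; 2 | 10

Pairs (a,b) with same category, a.price < b.price, a.id < b.id.
category groups: Books:{2,7,8,9,10} Electronics:{1,3,6} Toys:{4,5}
Ordered by (a.id, b.id); first 4.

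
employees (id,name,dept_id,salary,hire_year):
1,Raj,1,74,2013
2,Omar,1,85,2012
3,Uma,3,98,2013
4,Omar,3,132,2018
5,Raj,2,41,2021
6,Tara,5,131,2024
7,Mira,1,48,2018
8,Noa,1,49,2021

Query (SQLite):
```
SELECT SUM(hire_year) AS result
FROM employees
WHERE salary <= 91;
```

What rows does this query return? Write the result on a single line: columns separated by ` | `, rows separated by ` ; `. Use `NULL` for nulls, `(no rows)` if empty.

Rows where salary <= 91 → hire_year values: [2013, 2012, 2021, 2018, 2021].
SUM of non-NULL values = 10085.

10085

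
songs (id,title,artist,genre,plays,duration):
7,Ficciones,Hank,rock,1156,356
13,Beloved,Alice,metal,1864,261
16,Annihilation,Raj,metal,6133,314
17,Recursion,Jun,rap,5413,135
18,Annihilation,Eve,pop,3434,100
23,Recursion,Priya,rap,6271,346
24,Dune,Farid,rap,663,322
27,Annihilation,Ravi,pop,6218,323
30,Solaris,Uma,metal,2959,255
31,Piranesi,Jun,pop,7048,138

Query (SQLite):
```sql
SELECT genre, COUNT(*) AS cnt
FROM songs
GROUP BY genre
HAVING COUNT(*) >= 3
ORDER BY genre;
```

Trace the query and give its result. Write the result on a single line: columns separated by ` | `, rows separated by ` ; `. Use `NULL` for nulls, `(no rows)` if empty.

metal | 3 ; pop | 3 ; rap | 3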